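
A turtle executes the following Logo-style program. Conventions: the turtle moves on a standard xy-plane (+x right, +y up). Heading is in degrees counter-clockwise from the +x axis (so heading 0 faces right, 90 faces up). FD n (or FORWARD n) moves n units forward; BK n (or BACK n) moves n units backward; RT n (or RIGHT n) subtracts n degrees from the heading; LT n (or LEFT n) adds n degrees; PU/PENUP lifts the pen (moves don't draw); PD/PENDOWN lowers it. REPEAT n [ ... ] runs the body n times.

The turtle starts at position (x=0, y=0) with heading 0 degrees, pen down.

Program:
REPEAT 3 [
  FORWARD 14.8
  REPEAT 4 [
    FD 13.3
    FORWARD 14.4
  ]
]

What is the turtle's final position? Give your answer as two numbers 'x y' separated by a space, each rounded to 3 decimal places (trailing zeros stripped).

Answer: 376.8 0

Derivation:
Executing turtle program step by step:
Start: pos=(0,0), heading=0, pen down
REPEAT 3 [
  -- iteration 1/3 --
  FD 14.8: (0,0) -> (14.8,0) [heading=0, draw]
  REPEAT 4 [
    -- iteration 1/4 --
    FD 13.3: (14.8,0) -> (28.1,0) [heading=0, draw]
    FD 14.4: (28.1,0) -> (42.5,0) [heading=0, draw]
    -- iteration 2/4 --
    FD 13.3: (42.5,0) -> (55.8,0) [heading=0, draw]
    FD 14.4: (55.8,0) -> (70.2,0) [heading=0, draw]
    -- iteration 3/4 --
    FD 13.3: (70.2,0) -> (83.5,0) [heading=0, draw]
    FD 14.4: (83.5,0) -> (97.9,0) [heading=0, draw]
    -- iteration 4/4 --
    FD 13.3: (97.9,0) -> (111.2,0) [heading=0, draw]
    FD 14.4: (111.2,0) -> (125.6,0) [heading=0, draw]
  ]
  -- iteration 2/3 --
  FD 14.8: (125.6,0) -> (140.4,0) [heading=0, draw]
  REPEAT 4 [
    -- iteration 1/4 --
    FD 13.3: (140.4,0) -> (153.7,0) [heading=0, draw]
    FD 14.4: (153.7,0) -> (168.1,0) [heading=0, draw]
    -- iteration 2/4 --
    FD 13.3: (168.1,0) -> (181.4,0) [heading=0, draw]
    FD 14.4: (181.4,0) -> (195.8,0) [heading=0, draw]
    -- iteration 3/4 --
    FD 13.3: (195.8,0) -> (209.1,0) [heading=0, draw]
    FD 14.4: (209.1,0) -> (223.5,0) [heading=0, draw]
    -- iteration 4/4 --
    FD 13.3: (223.5,0) -> (236.8,0) [heading=0, draw]
    FD 14.4: (236.8,0) -> (251.2,0) [heading=0, draw]
  ]
  -- iteration 3/3 --
  FD 14.8: (251.2,0) -> (266,0) [heading=0, draw]
  REPEAT 4 [
    -- iteration 1/4 --
    FD 13.3: (266,0) -> (279.3,0) [heading=0, draw]
    FD 14.4: (279.3,0) -> (293.7,0) [heading=0, draw]
    -- iteration 2/4 --
    FD 13.3: (293.7,0) -> (307,0) [heading=0, draw]
    FD 14.4: (307,0) -> (321.4,0) [heading=0, draw]
    -- iteration 3/4 --
    FD 13.3: (321.4,0) -> (334.7,0) [heading=0, draw]
    FD 14.4: (334.7,0) -> (349.1,0) [heading=0, draw]
    -- iteration 4/4 --
    FD 13.3: (349.1,0) -> (362.4,0) [heading=0, draw]
    FD 14.4: (362.4,0) -> (376.8,0) [heading=0, draw]
  ]
]
Final: pos=(376.8,0), heading=0, 27 segment(s) drawn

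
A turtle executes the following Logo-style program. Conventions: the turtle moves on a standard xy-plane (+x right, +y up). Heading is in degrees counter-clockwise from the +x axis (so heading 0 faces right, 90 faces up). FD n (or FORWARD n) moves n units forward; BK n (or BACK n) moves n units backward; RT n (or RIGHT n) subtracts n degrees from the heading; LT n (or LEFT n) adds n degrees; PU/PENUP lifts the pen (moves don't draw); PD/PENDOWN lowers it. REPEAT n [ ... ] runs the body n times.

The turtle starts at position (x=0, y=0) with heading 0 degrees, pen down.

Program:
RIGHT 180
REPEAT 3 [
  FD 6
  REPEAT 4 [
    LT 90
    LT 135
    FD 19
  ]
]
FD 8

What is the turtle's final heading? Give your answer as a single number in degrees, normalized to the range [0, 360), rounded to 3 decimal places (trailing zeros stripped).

Answer: 0

Derivation:
Executing turtle program step by step:
Start: pos=(0,0), heading=0, pen down
RT 180: heading 0 -> 180
REPEAT 3 [
  -- iteration 1/3 --
  FD 6: (0,0) -> (-6,0) [heading=180, draw]
  REPEAT 4 [
    -- iteration 1/4 --
    LT 90: heading 180 -> 270
    LT 135: heading 270 -> 45
    FD 19: (-6,0) -> (7.435,13.435) [heading=45, draw]
    -- iteration 2/4 --
    LT 90: heading 45 -> 135
    LT 135: heading 135 -> 270
    FD 19: (7.435,13.435) -> (7.435,-5.565) [heading=270, draw]
    -- iteration 3/4 --
    LT 90: heading 270 -> 0
    LT 135: heading 0 -> 135
    FD 19: (7.435,-5.565) -> (-6,7.87) [heading=135, draw]
    -- iteration 4/4 --
    LT 90: heading 135 -> 225
    LT 135: heading 225 -> 0
    FD 19: (-6,7.87) -> (13,7.87) [heading=0, draw]
  ]
  -- iteration 2/3 --
  FD 6: (13,7.87) -> (19,7.87) [heading=0, draw]
  REPEAT 4 [
    -- iteration 1/4 --
    LT 90: heading 0 -> 90
    LT 135: heading 90 -> 225
    FD 19: (19,7.87) -> (5.565,-5.565) [heading=225, draw]
    -- iteration 2/4 --
    LT 90: heading 225 -> 315
    LT 135: heading 315 -> 90
    FD 19: (5.565,-5.565) -> (5.565,13.435) [heading=90, draw]
    -- iteration 3/4 --
    LT 90: heading 90 -> 180
    LT 135: heading 180 -> 315
    FD 19: (5.565,13.435) -> (19,0) [heading=315, draw]
    -- iteration 4/4 --
    LT 90: heading 315 -> 45
    LT 135: heading 45 -> 180
    FD 19: (19,0) -> (0,0) [heading=180, draw]
  ]
  -- iteration 3/3 --
  FD 6: (0,0) -> (-6,0) [heading=180, draw]
  REPEAT 4 [
    -- iteration 1/4 --
    LT 90: heading 180 -> 270
    LT 135: heading 270 -> 45
    FD 19: (-6,0) -> (7.435,13.435) [heading=45, draw]
    -- iteration 2/4 --
    LT 90: heading 45 -> 135
    LT 135: heading 135 -> 270
    FD 19: (7.435,13.435) -> (7.435,-5.565) [heading=270, draw]
    -- iteration 3/4 --
    LT 90: heading 270 -> 0
    LT 135: heading 0 -> 135
    FD 19: (7.435,-5.565) -> (-6,7.87) [heading=135, draw]
    -- iteration 4/4 --
    LT 90: heading 135 -> 225
    LT 135: heading 225 -> 0
    FD 19: (-6,7.87) -> (13,7.87) [heading=0, draw]
  ]
]
FD 8: (13,7.87) -> (21,7.87) [heading=0, draw]
Final: pos=(21,7.87), heading=0, 16 segment(s) drawn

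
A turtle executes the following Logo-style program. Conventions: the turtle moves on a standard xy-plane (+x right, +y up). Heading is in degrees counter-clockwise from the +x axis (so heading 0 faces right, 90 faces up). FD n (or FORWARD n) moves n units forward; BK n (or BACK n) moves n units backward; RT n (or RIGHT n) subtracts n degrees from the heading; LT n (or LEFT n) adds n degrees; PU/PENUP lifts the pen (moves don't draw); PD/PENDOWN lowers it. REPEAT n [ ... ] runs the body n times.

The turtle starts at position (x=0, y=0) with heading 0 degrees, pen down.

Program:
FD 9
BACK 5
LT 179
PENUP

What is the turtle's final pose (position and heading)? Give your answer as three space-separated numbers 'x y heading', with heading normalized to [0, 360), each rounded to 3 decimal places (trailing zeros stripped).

Executing turtle program step by step:
Start: pos=(0,0), heading=0, pen down
FD 9: (0,0) -> (9,0) [heading=0, draw]
BK 5: (9,0) -> (4,0) [heading=0, draw]
LT 179: heading 0 -> 179
PU: pen up
Final: pos=(4,0), heading=179, 2 segment(s) drawn

Answer: 4 0 179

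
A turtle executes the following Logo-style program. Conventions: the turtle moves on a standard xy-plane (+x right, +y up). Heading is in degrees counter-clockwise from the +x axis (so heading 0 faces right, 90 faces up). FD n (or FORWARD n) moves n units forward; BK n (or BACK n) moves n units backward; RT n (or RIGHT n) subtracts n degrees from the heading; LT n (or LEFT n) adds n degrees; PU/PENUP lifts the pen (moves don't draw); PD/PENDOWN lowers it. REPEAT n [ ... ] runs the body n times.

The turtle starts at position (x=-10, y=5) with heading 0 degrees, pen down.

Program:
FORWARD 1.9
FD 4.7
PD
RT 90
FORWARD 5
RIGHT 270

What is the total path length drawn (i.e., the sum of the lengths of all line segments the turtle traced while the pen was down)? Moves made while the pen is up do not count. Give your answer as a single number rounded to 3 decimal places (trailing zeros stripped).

Executing turtle program step by step:
Start: pos=(-10,5), heading=0, pen down
FD 1.9: (-10,5) -> (-8.1,5) [heading=0, draw]
FD 4.7: (-8.1,5) -> (-3.4,5) [heading=0, draw]
PD: pen down
RT 90: heading 0 -> 270
FD 5: (-3.4,5) -> (-3.4,0) [heading=270, draw]
RT 270: heading 270 -> 0
Final: pos=(-3.4,0), heading=0, 3 segment(s) drawn

Segment lengths:
  seg 1: (-10,5) -> (-8.1,5), length = 1.9
  seg 2: (-8.1,5) -> (-3.4,5), length = 4.7
  seg 3: (-3.4,5) -> (-3.4,0), length = 5
Total = 11.6

Answer: 11.6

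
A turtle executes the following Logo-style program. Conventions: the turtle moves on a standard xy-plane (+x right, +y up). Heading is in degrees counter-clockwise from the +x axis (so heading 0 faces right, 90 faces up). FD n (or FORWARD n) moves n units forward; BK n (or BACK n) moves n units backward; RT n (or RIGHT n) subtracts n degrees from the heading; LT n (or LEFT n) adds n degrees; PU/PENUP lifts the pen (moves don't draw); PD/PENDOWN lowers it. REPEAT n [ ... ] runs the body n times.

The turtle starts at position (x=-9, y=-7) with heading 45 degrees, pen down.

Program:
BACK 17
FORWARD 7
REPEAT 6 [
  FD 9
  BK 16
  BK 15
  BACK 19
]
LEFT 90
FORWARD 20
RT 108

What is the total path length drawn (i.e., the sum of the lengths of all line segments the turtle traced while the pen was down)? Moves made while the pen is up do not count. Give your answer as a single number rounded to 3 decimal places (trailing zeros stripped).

Executing turtle program step by step:
Start: pos=(-9,-7), heading=45, pen down
BK 17: (-9,-7) -> (-21.021,-19.021) [heading=45, draw]
FD 7: (-21.021,-19.021) -> (-16.071,-14.071) [heading=45, draw]
REPEAT 6 [
  -- iteration 1/6 --
  FD 9: (-16.071,-14.071) -> (-9.707,-7.707) [heading=45, draw]
  BK 16: (-9.707,-7.707) -> (-21.021,-19.021) [heading=45, draw]
  BK 15: (-21.021,-19.021) -> (-31.627,-29.627) [heading=45, draw]
  BK 19: (-31.627,-29.627) -> (-45.062,-43.062) [heading=45, draw]
  -- iteration 2/6 --
  FD 9: (-45.062,-43.062) -> (-38.698,-36.698) [heading=45, draw]
  BK 16: (-38.698,-36.698) -> (-50.012,-48.012) [heading=45, draw]
  BK 15: (-50.012,-48.012) -> (-60.619,-58.619) [heading=45, draw]
  BK 19: (-60.619,-58.619) -> (-74.054,-72.054) [heading=45, draw]
  -- iteration 3/6 --
  FD 9: (-74.054,-72.054) -> (-67.69,-65.69) [heading=45, draw]
  BK 16: (-67.69,-65.69) -> (-79.004,-77.004) [heading=45, draw]
  BK 15: (-79.004,-77.004) -> (-89.61,-87.61) [heading=45, draw]
  BK 19: (-89.61,-87.61) -> (-103.045,-101.045) [heading=45, draw]
  -- iteration 4/6 --
  FD 9: (-103.045,-101.045) -> (-96.681,-94.681) [heading=45, draw]
  BK 16: (-96.681,-94.681) -> (-107.995,-105.995) [heading=45, draw]
  BK 15: (-107.995,-105.995) -> (-118.602,-116.602) [heading=45, draw]
  BK 19: (-118.602,-116.602) -> (-132.037,-130.037) [heading=45, draw]
  -- iteration 5/6 --
  FD 9: (-132.037,-130.037) -> (-125.673,-123.673) [heading=45, draw]
  BK 16: (-125.673,-123.673) -> (-136.986,-134.986) [heading=45, draw]
  BK 15: (-136.986,-134.986) -> (-147.593,-145.593) [heading=45, draw]
  BK 19: (-147.593,-145.593) -> (-161.028,-159.028) [heading=45, draw]
  -- iteration 6/6 --
  FD 9: (-161.028,-159.028) -> (-154.664,-152.664) [heading=45, draw]
  BK 16: (-154.664,-152.664) -> (-165.978,-163.978) [heading=45, draw]
  BK 15: (-165.978,-163.978) -> (-176.584,-174.584) [heading=45, draw]
  BK 19: (-176.584,-174.584) -> (-190.019,-188.019) [heading=45, draw]
]
LT 90: heading 45 -> 135
FD 20: (-190.019,-188.019) -> (-204.161,-173.877) [heading=135, draw]
RT 108: heading 135 -> 27
Final: pos=(-204.161,-173.877), heading=27, 27 segment(s) drawn

Segment lengths:
  seg 1: (-9,-7) -> (-21.021,-19.021), length = 17
  seg 2: (-21.021,-19.021) -> (-16.071,-14.071), length = 7
  seg 3: (-16.071,-14.071) -> (-9.707,-7.707), length = 9
  seg 4: (-9.707,-7.707) -> (-21.021,-19.021), length = 16
  seg 5: (-21.021,-19.021) -> (-31.627,-29.627), length = 15
  seg 6: (-31.627,-29.627) -> (-45.062,-43.062), length = 19
  seg 7: (-45.062,-43.062) -> (-38.698,-36.698), length = 9
  seg 8: (-38.698,-36.698) -> (-50.012,-48.012), length = 16
  seg 9: (-50.012,-48.012) -> (-60.619,-58.619), length = 15
  seg 10: (-60.619,-58.619) -> (-74.054,-72.054), length = 19
  seg 11: (-74.054,-72.054) -> (-67.69,-65.69), length = 9
  seg 12: (-67.69,-65.69) -> (-79.004,-77.004), length = 16
  seg 13: (-79.004,-77.004) -> (-89.61,-87.61), length = 15
  seg 14: (-89.61,-87.61) -> (-103.045,-101.045), length = 19
  seg 15: (-103.045,-101.045) -> (-96.681,-94.681), length = 9
  seg 16: (-96.681,-94.681) -> (-107.995,-105.995), length = 16
  seg 17: (-107.995,-105.995) -> (-118.602,-116.602), length = 15
  seg 18: (-118.602,-116.602) -> (-132.037,-130.037), length = 19
  seg 19: (-132.037,-130.037) -> (-125.673,-123.673), length = 9
  seg 20: (-125.673,-123.673) -> (-136.986,-134.986), length = 16
  seg 21: (-136.986,-134.986) -> (-147.593,-145.593), length = 15
  seg 22: (-147.593,-145.593) -> (-161.028,-159.028), length = 19
  seg 23: (-161.028,-159.028) -> (-154.664,-152.664), length = 9
  seg 24: (-154.664,-152.664) -> (-165.978,-163.978), length = 16
  seg 25: (-165.978,-163.978) -> (-176.584,-174.584), length = 15
  seg 26: (-176.584,-174.584) -> (-190.019,-188.019), length = 19
  seg 27: (-190.019,-188.019) -> (-204.161,-173.877), length = 20
Total = 398

Answer: 398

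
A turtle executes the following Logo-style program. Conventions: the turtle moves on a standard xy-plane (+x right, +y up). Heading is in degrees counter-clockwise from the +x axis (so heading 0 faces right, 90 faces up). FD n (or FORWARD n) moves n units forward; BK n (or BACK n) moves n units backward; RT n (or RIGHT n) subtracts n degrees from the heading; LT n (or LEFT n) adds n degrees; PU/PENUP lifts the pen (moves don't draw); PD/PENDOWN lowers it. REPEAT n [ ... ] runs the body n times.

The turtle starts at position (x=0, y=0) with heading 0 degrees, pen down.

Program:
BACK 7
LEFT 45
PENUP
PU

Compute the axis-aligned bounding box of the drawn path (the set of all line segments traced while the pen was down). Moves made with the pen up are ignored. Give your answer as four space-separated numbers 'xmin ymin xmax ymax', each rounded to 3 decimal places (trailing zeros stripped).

Executing turtle program step by step:
Start: pos=(0,0), heading=0, pen down
BK 7: (0,0) -> (-7,0) [heading=0, draw]
LT 45: heading 0 -> 45
PU: pen up
PU: pen up
Final: pos=(-7,0), heading=45, 1 segment(s) drawn

Segment endpoints: x in {-7, 0}, y in {0}
xmin=-7, ymin=0, xmax=0, ymax=0

Answer: -7 0 0 0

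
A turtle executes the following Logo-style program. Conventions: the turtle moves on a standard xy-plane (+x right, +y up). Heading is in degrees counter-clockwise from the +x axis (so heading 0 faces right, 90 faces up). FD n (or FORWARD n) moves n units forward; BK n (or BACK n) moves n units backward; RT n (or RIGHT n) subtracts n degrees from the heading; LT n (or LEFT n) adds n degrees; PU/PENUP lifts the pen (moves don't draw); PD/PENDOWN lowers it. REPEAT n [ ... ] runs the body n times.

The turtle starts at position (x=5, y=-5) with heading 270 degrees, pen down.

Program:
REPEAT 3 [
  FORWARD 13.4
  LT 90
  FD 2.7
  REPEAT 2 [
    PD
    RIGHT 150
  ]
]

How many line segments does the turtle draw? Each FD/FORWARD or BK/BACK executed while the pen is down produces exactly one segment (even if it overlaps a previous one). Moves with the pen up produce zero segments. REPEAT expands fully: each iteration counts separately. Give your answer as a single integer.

Executing turtle program step by step:
Start: pos=(5,-5), heading=270, pen down
REPEAT 3 [
  -- iteration 1/3 --
  FD 13.4: (5,-5) -> (5,-18.4) [heading=270, draw]
  LT 90: heading 270 -> 0
  FD 2.7: (5,-18.4) -> (7.7,-18.4) [heading=0, draw]
  REPEAT 2 [
    -- iteration 1/2 --
    PD: pen down
    RT 150: heading 0 -> 210
    -- iteration 2/2 --
    PD: pen down
    RT 150: heading 210 -> 60
  ]
  -- iteration 2/3 --
  FD 13.4: (7.7,-18.4) -> (14.4,-6.795) [heading=60, draw]
  LT 90: heading 60 -> 150
  FD 2.7: (14.4,-6.795) -> (12.062,-5.445) [heading=150, draw]
  REPEAT 2 [
    -- iteration 1/2 --
    PD: pen down
    RT 150: heading 150 -> 0
    -- iteration 2/2 --
    PD: pen down
    RT 150: heading 0 -> 210
  ]
  -- iteration 3/3 --
  FD 13.4: (12.062,-5.445) -> (0.457,-12.145) [heading=210, draw]
  LT 90: heading 210 -> 300
  FD 2.7: (0.457,-12.145) -> (1.807,-14.484) [heading=300, draw]
  REPEAT 2 [
    -- iteration 1/2 --
    PD: pen down
    RT 150: heading 300 -> 150
    -- iteration 2/2 --
    PD: pen down
    RT 150: heading 150 -> 0
  ]
]
Final: pos=(1.807,-14.484), heading=0, 6 segment(s) drawn
Segments drawn: 6

Answer: 6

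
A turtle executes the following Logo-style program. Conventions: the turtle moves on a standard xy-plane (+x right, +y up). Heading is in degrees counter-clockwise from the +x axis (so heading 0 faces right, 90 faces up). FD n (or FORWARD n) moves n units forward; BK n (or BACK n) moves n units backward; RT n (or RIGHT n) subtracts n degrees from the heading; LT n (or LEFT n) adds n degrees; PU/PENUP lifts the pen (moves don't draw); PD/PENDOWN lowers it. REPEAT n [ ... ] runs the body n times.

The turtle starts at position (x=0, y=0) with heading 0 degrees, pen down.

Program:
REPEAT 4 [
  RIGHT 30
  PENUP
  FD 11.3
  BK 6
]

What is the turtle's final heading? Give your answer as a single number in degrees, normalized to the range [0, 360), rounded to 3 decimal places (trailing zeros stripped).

Answer: 240

Derivation:
Executing turtle program step by step:
Start: pos=(0,0), heading=0, pen down
REPEAT 4 [
  -- iteration 1/4 --
  RT 30: heading 0 -> 330
  PU: pen up
  FD 11.3: (0,0) -> (9.786,-5.65) [heading=330, move]
  BK 6: (9.786,-5.65) -> (4.59,-2.65) [heading=330, move]
  -- iteration 2/4 --
  RT 30: heading 330 -> 300
  PU: pen up
  FD 11.3: (4.59,-2.65) -> (10.24,-12.436) [heading=300, move]
  BK 6: (10.24,-12.436) -> (7.24,-7.24) [heading=300, move]
  -- iteration 3/4 --
  RT 30: heading 300 -> 270
  PU: pen up
  FD 11.3: (7.24,-7.24) -> (7.24,-18.54) [heading=270, move]
  BK 6: (7.24,-18.54) -> (7.24,-12.54) [heading=270, move]
  -- iteration 4/4 --
  RT 30: heading 270 -> 240
  PU: pen up
  FD 11.3: (7.24,-12.54) -> (1.59,-22.326) [heading=240, move]
  BK 6: (1.59,-22.326) -> (4.59,-17.13) [heading=240, move]
]
Final: pos=(4.59,-17.13), heading=240, 0 segment(s) drawn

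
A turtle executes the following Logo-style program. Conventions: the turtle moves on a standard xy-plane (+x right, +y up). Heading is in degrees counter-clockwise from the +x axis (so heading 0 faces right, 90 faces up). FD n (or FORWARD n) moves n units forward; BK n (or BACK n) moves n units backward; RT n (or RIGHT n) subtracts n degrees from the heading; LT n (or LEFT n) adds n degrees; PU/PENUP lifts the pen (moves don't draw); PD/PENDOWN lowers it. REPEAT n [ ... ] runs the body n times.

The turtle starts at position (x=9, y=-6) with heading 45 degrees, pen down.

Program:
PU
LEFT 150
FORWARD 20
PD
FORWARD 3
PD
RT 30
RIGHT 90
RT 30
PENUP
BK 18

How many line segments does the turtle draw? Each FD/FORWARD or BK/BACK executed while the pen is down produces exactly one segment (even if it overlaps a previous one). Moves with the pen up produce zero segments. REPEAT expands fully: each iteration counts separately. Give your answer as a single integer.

Executing turtle program step by step:
Start: pos=(9,-6), heading=45, pen down
PU: pen up
LT 150: heading 45 -> 195
FD 20: (9,-6) -> (-10.319,-11.176) [heading=195, move]
PD: pen down
FD 3: (-10.319,-11.176) -> (-13.216,-11.953) [heading=195, draw]
PD: pen down
RT 30: heading 195 -> 165
RT 90: heading 165 -> 75
RT 30: heading 75 -> 45
PU: pen up
BK 18: (-13.216,-11.953) -> (-25.944,-24.681) [heading=45, move]
Final: pos=(-25.944,-24.681), heading=45, 1 segment(s) drawn
Segments drawn: 1

Answer: 1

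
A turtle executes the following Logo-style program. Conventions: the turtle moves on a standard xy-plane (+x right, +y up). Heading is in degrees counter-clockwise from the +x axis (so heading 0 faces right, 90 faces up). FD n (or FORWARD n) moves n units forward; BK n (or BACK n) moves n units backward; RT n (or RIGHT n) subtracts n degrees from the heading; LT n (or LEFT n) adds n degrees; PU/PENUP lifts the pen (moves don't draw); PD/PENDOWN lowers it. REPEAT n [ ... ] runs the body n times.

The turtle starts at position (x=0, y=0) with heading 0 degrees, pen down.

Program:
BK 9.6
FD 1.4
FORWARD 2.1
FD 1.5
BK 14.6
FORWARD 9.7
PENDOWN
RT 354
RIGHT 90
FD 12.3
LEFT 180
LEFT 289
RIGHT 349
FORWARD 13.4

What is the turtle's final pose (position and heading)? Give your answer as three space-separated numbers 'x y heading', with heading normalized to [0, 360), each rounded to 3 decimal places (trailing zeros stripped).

Answer: 2.627 -4.356 36

Derivation:
Executing turtle program step by step:
Start: pos=(0,0), heading=0, pen down
BK 9.6: (0,0) -> (-9.6,0) [heading=0, draw]
FD 1.4: (-9.6,0) -> (-8.2,0) [heading=0, draw]
FD 2.1: (-8.2,0) -> (-6.1,0) [heading=0, draw]
FD 1.5: (-6.1,0) -> (-4.6,0) [heading=0, draw]
BK 14.6: (-4.6,0) -> (-19.2,0) [heading=0, draw]
FD 9.7: (-19.2,0) -> (-9.5,0) [heading=0, draw]
PD: pen down
RT 354: heading 0 -> 6
RT 90: heading 6 -> 276
FD 12.3: (-9.5,0) -> (-8.214,-12.233) [heading=276, draw]
LT 180: heading 276 -> 96
LT 289: heading 96 -> 25
RT 349: heading 25 -> 36
FD 13.4: (-8.214,-12.233) -> (2.627,-4.356) [heading=36, draw]
Final: pos=(2.627,-4.356), heading=36, 8 segment(s) drawn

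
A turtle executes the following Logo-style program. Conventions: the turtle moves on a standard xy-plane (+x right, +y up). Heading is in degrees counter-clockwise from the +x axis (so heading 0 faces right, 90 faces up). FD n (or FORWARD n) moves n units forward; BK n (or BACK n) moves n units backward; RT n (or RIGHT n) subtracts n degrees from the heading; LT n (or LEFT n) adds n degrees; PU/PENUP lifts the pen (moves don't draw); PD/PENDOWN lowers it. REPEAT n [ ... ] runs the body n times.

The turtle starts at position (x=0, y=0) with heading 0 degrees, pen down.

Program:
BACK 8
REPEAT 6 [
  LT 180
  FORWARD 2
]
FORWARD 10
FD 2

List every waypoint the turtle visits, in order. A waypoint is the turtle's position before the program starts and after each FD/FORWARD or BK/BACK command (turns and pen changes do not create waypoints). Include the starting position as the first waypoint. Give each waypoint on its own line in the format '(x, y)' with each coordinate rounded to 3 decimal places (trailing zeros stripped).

Answer: (0, 0)
(-8, 0)
(-10, 0)
(-8, 0)
(-10, 0)
(-8, 0)
(-10, 0)
(-8, 0)
(2, 0)
(4, 0)

Derivation:
Executing turtle program step by step:
Start: pos=(0,0), heading=0, pen down
BK 8: (0,0) -> (-8,0) [heading=0, draw]
REPEAT 6 [
  -- iteration 1/6 --
  LT 180: heading 0 -> 180
  FD 2: (-8,0) -> (-10,0) [heading=180, draw]
  -- iteration 2/6 --
  LT 180: heading 180 -> 0
  FD 2: (-10,0) -> (-8,0) [heading=0, draw]
  -- iteration 3/6 --
  LT 180: heading 0 -> 180
  FD 2: (-8,0) -> (-10,0) [heading=180, draw]
  -- iteration 4/6 --
  LT 180: heading 180 -> 0
  FD 2: (-10,0) -> (-8,0) [heading=0, draw]
  -- iteration 5/6 --
  LT 180: heading 0 -> 180
  FD 2: (-8,0) -> (-10,0) [heading=180, draw]
  -- iteration 6/6 --
  LT 180: heading 180 -> 0
  FD 2: (-10,0) -> (-8,0) [heading=0, draw]
]
FD 10: (-8,0) -> (2,0) [heading=0, draw]
FD 2: (2,0) -> (4,0) [heading=0, draw]
Final: pos=(4,0), heading=0, 9 segment(s) drawn
Waypoints (10 total):
(0, 0)
(-8, 0)
(-10, 0)
(-8, 0)
(-10, 0)
(-8, 0)
(-10, 0)
(-8, 0)
(2, 0)
(4, 0)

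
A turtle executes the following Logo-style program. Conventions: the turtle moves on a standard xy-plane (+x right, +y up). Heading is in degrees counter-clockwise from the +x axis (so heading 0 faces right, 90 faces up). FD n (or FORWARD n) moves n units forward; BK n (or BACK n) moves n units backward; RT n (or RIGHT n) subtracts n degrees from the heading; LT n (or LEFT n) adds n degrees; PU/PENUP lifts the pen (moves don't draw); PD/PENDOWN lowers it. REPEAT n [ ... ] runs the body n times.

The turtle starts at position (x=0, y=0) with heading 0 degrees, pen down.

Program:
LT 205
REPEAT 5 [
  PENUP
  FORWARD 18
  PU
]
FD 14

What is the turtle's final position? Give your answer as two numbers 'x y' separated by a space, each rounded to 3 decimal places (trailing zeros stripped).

Executing turtle program step by step:
Start: pos=(0,0), heading=0, pen down
LT 205: heading 0 -> 205
REPEAT 5 [
  -- iteration 1/5 --
  PU: pen up
  FD 18: (0,0) -> (-16.314,-7.607) [heading=205, move]
  PU: pen up
  -- iteration 2/5 --
  PU: pen up
  FD 18: (-16.314,-7.607) -> (-32.627,-15.214) [heading=205, move]
  PU: pen up
  -- iteration 3/5 --
  PU: pen up
  FD 18: (-32.627,-15.214) -> (-48.941,-22.821) [heading=205, move]
  PU: pen up
  -- iteration 4/5 --
  PU: pen up
  FD 18: (-48.941,-22.821) -> (-65.254,-30.429) [heading=205, move]
  PU: pen up
  -- iteration 5/5 --
  PU: pen up
  FD 18: (-65.254,-30.429) -> (-81.568,-38.036) [heading=205, move]
  PU: pen up
]
FD 14: (-81.568,-38.036) -> (-94.256,-43.952) [heading=205, move]
Final: pos=(-94.256,-43.952), heading=205, 0 segment(s) drawn

Answer: -94.256 -43.952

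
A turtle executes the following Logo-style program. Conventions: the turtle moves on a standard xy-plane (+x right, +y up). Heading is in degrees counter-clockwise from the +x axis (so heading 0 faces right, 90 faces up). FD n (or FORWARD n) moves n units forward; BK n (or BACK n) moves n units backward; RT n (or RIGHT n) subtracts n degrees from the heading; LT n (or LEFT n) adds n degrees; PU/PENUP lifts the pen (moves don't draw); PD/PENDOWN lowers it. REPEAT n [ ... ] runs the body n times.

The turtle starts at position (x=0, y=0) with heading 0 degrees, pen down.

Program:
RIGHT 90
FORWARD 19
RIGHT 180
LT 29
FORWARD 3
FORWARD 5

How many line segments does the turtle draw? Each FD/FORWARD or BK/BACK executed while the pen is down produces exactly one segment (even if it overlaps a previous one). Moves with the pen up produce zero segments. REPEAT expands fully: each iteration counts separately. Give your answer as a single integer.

Executing turtle program step by step:
Start: pos=(0,0), heading=0, pen down
RT 90: heading 0 -> 270
FD 19: (0,0) -> (0,-19) [heading=270, draw]
RT 180: heading 270 -> 90
LT 29: heading 90 -> 119
FD 3: (0,-19) -> (-1.454,-16.376) [heading=119, draw]
FD 5: (-1.454,-16.376) -> (-3.878,-12.003) [heading=119, draw]
Final: pos=(-3.878,-12.003), heading=119, 3 segment(s) drawn
Segments drawn: 3

Answer: 3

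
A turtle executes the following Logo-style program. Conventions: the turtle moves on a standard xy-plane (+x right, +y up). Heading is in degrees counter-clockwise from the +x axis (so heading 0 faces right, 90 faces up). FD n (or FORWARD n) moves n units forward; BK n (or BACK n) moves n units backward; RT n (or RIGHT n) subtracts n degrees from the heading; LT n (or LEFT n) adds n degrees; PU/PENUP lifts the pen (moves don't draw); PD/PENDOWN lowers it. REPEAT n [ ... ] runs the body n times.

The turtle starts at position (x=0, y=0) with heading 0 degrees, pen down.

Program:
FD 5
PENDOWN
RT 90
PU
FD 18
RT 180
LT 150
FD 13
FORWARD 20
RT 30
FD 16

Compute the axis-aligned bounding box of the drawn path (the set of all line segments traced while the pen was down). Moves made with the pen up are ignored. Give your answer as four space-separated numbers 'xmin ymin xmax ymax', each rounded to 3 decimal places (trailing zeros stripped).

Executing turtle program step by step:
Start: pos=(0,0), heading=0, pen down
FD 5: (0,0) -> (5,0) [heading=0, draw]
PD: pen down
RT 90: heading 0 -> 270
PU: pen up
FD 18: (5,0) -> (5,-18) [heading=270, move]
RT 180: heading 270 -> 90
LT 150: heading 90 -> 240
FD 13: (5,-18) -> (-1.5,-29.258) [heading=240, move]
FD 20: (-1.5,-29.258) -> (-11.5,-46.579) [heading=240, move]
RT 30: heading 240 -> 210
FD 16: (-11.5,-46.579) -> (-25.356,-54.579) [heading=210, move]
Final: pos=(-25.356,-54.579), heading=210, 1 segment(s) drawn

Segment endpoints: x in {0, 5}, y in {0}
xmin=0, ymin=0, xmax=5, ymax=0

Answer: 0 0 5 0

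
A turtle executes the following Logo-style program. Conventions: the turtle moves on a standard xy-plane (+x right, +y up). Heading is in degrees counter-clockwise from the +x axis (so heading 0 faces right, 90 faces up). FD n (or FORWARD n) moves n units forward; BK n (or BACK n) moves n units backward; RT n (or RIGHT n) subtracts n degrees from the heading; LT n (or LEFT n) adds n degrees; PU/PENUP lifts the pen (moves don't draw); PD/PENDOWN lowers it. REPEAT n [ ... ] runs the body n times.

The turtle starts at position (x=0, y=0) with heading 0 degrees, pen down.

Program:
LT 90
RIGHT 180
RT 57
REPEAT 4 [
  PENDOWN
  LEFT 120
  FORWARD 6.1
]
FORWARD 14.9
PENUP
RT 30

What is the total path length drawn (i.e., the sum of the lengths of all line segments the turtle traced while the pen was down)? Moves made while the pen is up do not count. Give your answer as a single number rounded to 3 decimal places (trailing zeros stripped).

Answer: 39.3

Derivation:
Executing turtle program step by step:
Start: pos=(0,0), heading=0, pen down
LT 90: heading 0 -> 90
RT 180: heading 90 -> 270
RT 57: heading 270 -> 213
REPEAT 4 [
  -- iteration 1/4 --
  PD: pen down
  LT 120: heading 213 -> 333
  FD 6.1: (0,0) -> (5.435,-2.769) [heading=333, draw]
  -- iteration 2/4 --
  PD: pen down
  LT 120: heading 333 -> 93
  FD 6.1: (5.435,-2.769) -> (5.116,3.322) [heading=93, draw]
  -- iteration 3/4 --
  PD: pen down
  LT 120: heading 93 -> 213
  FD 6.1: (5.116,3.322) -> (0,0) [heading=213, draw]
  -- iteration 4/4 --
  PD: pen down
  LT 120: heading 213 -> 333
  FD 6.1: (0,0) -> (5.435,-2.769) [heading=333, draw]
]
FD 14.9: (5.435,-2.769) -> (18.711,-9.534) [heading=333, draw]
PU: pen up
RT 30: heading 333 -> 303
Final: pos=(18.711,-9.534), heading=303, 5 segment(s) drawn

Segment lengths:
  seg 1: (0,0) -> (5.435,-2.769), length = 6.1
  seg 2: (5.435,-2.769) -> (5.116,3.322), length = 6.1
  seg 3: (5.116,3.322) -> (0,0), length = 6.1
  seg 4: (0,0) -> (5.435,-2.769), length = 6.1
  seg 5: (5.435,-2.769) -> (18.711,-9.534), length = 14.9
Total = 39.3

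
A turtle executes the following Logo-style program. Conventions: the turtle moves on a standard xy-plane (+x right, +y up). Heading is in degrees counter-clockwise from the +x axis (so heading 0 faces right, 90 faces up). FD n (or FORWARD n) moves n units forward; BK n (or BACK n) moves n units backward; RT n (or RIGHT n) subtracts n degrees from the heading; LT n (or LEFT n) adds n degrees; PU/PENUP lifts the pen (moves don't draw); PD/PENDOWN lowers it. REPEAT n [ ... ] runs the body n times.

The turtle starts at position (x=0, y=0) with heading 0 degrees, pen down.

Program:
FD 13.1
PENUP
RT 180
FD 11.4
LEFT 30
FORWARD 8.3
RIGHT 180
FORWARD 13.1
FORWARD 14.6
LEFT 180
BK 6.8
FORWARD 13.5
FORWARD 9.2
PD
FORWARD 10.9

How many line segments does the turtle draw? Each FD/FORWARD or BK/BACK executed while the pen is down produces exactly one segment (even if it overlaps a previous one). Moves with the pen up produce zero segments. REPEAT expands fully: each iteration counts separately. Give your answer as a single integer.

Executing turtle program step by step:
Start: pos=(0,0), heading=0, pen down
FD 13.1: (0,0) -> (13.1,0) [heading=0, draw]
PU: pen up
RT 180: heading 0 -> 180
FD 11.4: (13.1,0) -> (1.7,0) [heading=180, move]
LT 30: heading 180 -> 210
FD 8.3: (1.7,0) -> (-5.488,-4.15) [heading=210, move]
RT 180: heading 210 -> 30
FD 13.1: (-5.488,-4.15) -> (5.857,2.4) [heading=30, move]
FD 14.6: (5.857,2.4) -> (18.501,9.7) [heading=30, move]
LT 180: heading 30 -> 210
BK 6.8: (18.501,9.7) -> (24.39,13.1) [heading=210, move]
FD 13.5: (24.39,13.1) -> (12.699,6.35) [heading=210, move]
FD 9.2: (12.699,6.35) -> (4.731,1.75) [heading=210, move]
PD: pen down
FD 10.9: (4.731,1.75) -> (-4.709,-3.7) [heading=210, draw]
Final: pos=(-4.709,-3.7), heading=210, 2 segment(s) drawn
Segments drawn: 2

Answer: 2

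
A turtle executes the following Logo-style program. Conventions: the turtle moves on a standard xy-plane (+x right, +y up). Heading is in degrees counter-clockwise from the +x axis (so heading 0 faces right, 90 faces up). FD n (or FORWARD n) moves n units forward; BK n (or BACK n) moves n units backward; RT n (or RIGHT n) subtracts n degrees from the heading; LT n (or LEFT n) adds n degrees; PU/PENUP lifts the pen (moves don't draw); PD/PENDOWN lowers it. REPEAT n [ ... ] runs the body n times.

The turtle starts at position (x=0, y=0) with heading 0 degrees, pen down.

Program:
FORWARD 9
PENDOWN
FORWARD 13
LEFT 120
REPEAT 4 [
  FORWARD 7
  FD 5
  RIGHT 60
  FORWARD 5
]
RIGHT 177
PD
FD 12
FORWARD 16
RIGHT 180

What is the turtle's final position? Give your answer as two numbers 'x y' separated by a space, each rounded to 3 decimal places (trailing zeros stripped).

Executing turtle program step by step:
Start: pos=(0,0), heading=0, pen down
FD 9: (0,0) -> (9,0) [heading=0, draw]
PD: pen down
FD 13: (9,0) -> (22,0) [heading=0, draw]
LT 120: heading 0 -> 120
REPEAT 4 [
  -- iteration 1/4 --
  FD 7: (22,0) -> (18.5,6.062) [heading=120, draw]
  FD 5: (18.5,6.062) -> (16,10.392) [heading=120, draw]
  RT 60: heading 120 -> 60
  FD 5: (16,10.392) -> (18.5,14.722) [heading=60, draw]
  -- iteration 2/4 --
  FD 7: (18.5,14.722) -> (22,20.785) [heading=60, draw]
  FD 5: (22,20.785) -> (24.5,25.115) [heading=60, draw]
  RT 60: heading 60 -> 0
  FD 5: (24.5,25.115) -> (29.5,25.115) [heading=0, draw]
  -- iteration 3/4 --
  FD 7: (29.5,25.115) -> (36.5,25.115) [heading=0, draw]
  FD 5: (36.5,25.115) -> (41.5,25.115) [heading=0, draw]
  RT 60: heading 0 -> 300
  FD 5: (41.5,25.115) -> (44,20.785) [heading=300, draw]
  -- iteration 4/4 --
  FD 7: (44,20.785) -> (47.5,14.722) [heading=300, draw]
  FD 5: (47.5,14.722) -> (50,10.392) [heading=300, draw]
  RT 60: heading 300 -> 240
  FD 5: (50,10.392) -> (47.5,6.062) [heading=240, draw]
]
RT 177: heading 240 -> 63
PD: pen down
FD 12: (47.5,6.062) -> (52.948,16.754) [heading=63, draw]
FD 16: (52.948,16.754) -> (60.212,31.01) [heading=63, draw]
RT 180: heading 63 -> 243
Final: pos=(60.212,31.01), heading=243, 16 segment(s) drawn

Answer: 60.212 31.01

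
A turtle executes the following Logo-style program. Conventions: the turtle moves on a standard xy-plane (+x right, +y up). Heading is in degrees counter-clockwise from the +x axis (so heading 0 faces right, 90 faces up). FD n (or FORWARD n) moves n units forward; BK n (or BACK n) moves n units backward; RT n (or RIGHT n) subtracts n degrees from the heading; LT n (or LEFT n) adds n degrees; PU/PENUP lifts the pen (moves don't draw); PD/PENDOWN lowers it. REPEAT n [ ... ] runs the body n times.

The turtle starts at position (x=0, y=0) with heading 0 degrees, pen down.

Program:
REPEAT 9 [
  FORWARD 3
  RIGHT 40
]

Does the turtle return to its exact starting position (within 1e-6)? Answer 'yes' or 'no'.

Answer: yes

Derivation:
Executing turtle program step by step:
Start: pos=(0,0), heading=0, pen down
REPEAT 9 [
  -- iteration 1/9 --
  FD 3: (0,0) -> (3,0) [heading=0, draw]
  RT 40: heading 0 -> 320
  -- iteration 2/9 --
  FD 3: (3,0) -> (5.298,-1.928) [heading=320, draw]
  RT 40: heading 320 -> 280
  -- iteration 3/9 --
  FD 3: (5.298,-1.928) -> (5.819,-4.883) [heading=280, draw]
  RT 40: heading 280 -> 240
  -- iteration 4/9 --
  FD 3: (5.819,-4.883) -> (4.319,-7.481) [heading=240, draw]
  RT 40: heading 240 -> 200
  -- iteration 5/9 --
  FD 3: (4.319,-7.481) -> (1.5,-8.507) [heading=200, draw]
  RT 40: heading 200 -> 160
  -- iteration 6/9 --
  FD 3: (1.5,-8.507) -> (-1.319,-7.481) [heading=160, draw]
  RT 40: heading 160 -> 120
  -- iteration 7/9 --
  FD 3: (-1.319,-7.481) -> (-2.819,-4.883) [heading=120, draw]
  RT 40: heading 120 -> 80
  -- iteration 8/9 --
  FD 3: (-2.819,-4.883) -> (-2.298,-1.928) [heading=80, draw]
  RT 40: heading 80 -> 40
  -- iteration 9/9 --
  FD 3: (-2.298,-1.928) -> (0,0) [heading=40, draw]
  RT 40: heading 40 -> 0
]
Final: pos=(0,0), heading=0, 9 segment(s) drawn

Start position: (0, 0)
Final position: (0, 0)
Distance = 0; < 1e-6 -> CLOSED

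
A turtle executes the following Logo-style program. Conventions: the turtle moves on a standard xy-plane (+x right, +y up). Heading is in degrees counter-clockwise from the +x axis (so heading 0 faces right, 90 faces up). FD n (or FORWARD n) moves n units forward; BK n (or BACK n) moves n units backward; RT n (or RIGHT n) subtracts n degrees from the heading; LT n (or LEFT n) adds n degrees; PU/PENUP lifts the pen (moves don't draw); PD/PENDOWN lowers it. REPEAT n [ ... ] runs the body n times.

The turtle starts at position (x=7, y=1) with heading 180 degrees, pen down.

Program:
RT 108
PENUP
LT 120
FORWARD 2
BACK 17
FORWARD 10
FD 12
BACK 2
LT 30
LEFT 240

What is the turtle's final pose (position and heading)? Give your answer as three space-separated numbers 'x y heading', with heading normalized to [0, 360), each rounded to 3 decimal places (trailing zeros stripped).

Answer: 2.109 -0.04 102

Derivation:
Executing turtle program step by step:
Start: pos=(7,1), heading=180, pen down
RT 108: heading 180 -> 72
PU: pen up
LT 120: heading 72 -> 192
FD 2: (7,1) -> (5.044,0.584) [heading=192, move]
BK 17: (5.044,0.584) -> (21.672,4.119) [heading=192, move]
FD 10: (21.672,4.119) -> (11.891,2.04) [heading=192, move]
FD 12: (11.891,2.04) -> (0.153,-0.455) [heading=192, move]
BK 2: (0.153,-0.455) -> (2.109,-0.04) [heading=192, move]
LT 30: heading 192 -> 222
LT 240: heading 222 -> 102
Final: pos=(2.109,-0.04), heading=102, 0 segment(s) drawn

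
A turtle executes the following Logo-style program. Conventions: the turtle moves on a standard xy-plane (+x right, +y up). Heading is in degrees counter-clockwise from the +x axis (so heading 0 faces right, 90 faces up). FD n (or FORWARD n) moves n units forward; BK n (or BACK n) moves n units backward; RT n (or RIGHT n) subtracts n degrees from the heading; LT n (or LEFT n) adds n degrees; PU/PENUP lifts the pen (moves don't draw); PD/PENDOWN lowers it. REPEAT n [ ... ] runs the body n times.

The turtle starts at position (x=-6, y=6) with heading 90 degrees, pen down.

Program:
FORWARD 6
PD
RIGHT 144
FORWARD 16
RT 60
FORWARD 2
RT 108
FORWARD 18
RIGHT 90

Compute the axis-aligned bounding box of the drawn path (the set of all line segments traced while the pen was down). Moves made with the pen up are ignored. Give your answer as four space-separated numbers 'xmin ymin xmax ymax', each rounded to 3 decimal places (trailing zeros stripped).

Answer: -10.786 -2.771 3.405 12

Derivation:
Executing turtle program step by step:
Start: pos=(-6,6), heading=90, pen down
FD 6: (-6,6) -> (-6,12) [heading=90, draw]
PD: pen down
RT 144: heading 90 -> 306
FD 16: (-6,12) -> (3.405,-0.944) [heading=306, draw]
RT 60: heading 306 -> 246
FD 2: (3.405,-0.944) -> (2.591,-2.771) [heading=246, draw]
RT 108: heading 246 -> 138
FD 18: (2.591,-2.771) -> (-10.786,9.273) [heading=138, draw]
RT 90: heading 138 -> 48
Final: pos=(-10.786,9.273), heading=48, 4 segment(s) drawn

Segment endpoints: x in {-10.786, -6, 2.591, 3.405}, y in {-2.771, -0.944, 6, 9.273, 12}
xmin=-10.786, ymin=-2.771, xmax=3.405, ymax=12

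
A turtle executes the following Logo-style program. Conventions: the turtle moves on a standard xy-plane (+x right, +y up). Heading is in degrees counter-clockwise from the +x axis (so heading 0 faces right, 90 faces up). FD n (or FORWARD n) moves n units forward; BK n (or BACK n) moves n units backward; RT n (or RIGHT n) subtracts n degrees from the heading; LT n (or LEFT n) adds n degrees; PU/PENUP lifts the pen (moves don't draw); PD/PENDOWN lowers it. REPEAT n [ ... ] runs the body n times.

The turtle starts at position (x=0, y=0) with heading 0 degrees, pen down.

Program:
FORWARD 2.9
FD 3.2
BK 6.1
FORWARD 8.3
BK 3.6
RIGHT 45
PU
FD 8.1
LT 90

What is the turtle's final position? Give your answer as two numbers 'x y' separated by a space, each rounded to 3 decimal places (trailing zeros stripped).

Executing turtle program step by step:
Start: pos=(0,0), heading=0, pen down
FD 2.9: (0,0) -> (2.9,0) [heading=0, draw]
FD 3.2: (2.9,0) -> (6.1,0) [heading=0, draw]
BK 6.1: (6.1,0) -> (0,0) [heading=0, draw]
FD 8.3: (0,0) -> (8.3,0) [heading=0, draw]
BK 3.6: (8.3,0) -> (4.7,0) [heading=0, draw]
RT 45: heading 0 -> 315
PU: pen up
FD 8.1: (4.7,0) -> (10.428,-5.728) [heading=315, move]
LT 90: heading 315 -> 45
Final: pos=(10.428,-5.728), heading=45, 5 segment(s) drawn

Answer: 10.428 -5.728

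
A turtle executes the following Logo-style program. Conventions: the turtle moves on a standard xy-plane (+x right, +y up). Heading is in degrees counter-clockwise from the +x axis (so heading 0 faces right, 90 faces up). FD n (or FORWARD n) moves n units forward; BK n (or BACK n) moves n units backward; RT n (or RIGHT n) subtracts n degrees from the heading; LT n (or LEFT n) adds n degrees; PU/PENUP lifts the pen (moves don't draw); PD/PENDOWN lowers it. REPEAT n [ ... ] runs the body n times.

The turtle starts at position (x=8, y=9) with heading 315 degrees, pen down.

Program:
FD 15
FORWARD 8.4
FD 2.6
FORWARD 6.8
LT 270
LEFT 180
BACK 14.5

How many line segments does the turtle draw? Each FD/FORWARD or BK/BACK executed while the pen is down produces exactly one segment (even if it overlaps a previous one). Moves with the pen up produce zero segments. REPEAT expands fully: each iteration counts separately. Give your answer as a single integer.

Executing turtle program step by step:
Start: pos=(8,9), heading=315, pen down
FD 15: (8,9) -> (18.607,-1.607) [heading=315, draw]
FD 8.4: (18.607,-1.607) -> (24.546,-7.546) [heading=315, draw]
FD 2.6: (24.546,-7.546) -> (26.385,-9.385) [heading=315, draw]
FD 6.8: (26.385,-9.385) -> (31.193,-14.193) [heading=315, draw]
LT 270: heading 315 -> 225
LT 180: heading 225 -> 45
BK 14.5: (31.193,-14.193) -> (20.94,-24.446) [heading=45, draw]
Final: pos=(20.94,-24.446), heading=45, 5 segment(s) drawn
Segments drawn: 5

Answer: 5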